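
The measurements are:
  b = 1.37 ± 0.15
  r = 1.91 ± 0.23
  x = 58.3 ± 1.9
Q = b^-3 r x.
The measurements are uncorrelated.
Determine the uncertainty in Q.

Each factor contributes (exponent × relative error)² to (δQ/Q)²:
  (-3·δb/b)² = (-3×0.109)² = 0.108;  (1·δr/r)² = (1×0.120)² = 0.0145;  (1·δx/x)² = (1×0.0326)² = 0.00106
δQ/Q = √(0.123) = 0.351
Q = 43.3, so δQ = 0.351 × 43.3 = 15.2.

15.2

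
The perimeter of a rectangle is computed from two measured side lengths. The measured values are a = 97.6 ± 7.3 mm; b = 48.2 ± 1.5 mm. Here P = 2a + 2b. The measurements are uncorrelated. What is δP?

Each term contributes (cᵢ δxᵢ)² to (δP)²:
  (2·δa)² = 213;  (2·δb)² = 9.00
δP = √(222) = 14.9 mm

14.9 mm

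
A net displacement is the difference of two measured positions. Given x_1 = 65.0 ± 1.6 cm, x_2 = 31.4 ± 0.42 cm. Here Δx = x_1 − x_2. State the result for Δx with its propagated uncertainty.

33.6 ± 1.65 cm

Absolute uncertainties add in quadrature for a linear combination:
  (δx_1)² = 2.56;  (δx_2)² = 0.176
δΔx = √(2.74) = 1.65 cm
Δx = 33.6 cm.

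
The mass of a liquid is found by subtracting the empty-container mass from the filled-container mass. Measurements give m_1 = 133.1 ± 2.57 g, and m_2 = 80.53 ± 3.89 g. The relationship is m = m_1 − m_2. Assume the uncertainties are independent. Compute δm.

Absolute uncertainties add in quadrature for a linear combination:
  (δm_1)² = 6.60;  (δm_2)² = 15.1
δm = √(21.7) = 4.66 g

4.66 g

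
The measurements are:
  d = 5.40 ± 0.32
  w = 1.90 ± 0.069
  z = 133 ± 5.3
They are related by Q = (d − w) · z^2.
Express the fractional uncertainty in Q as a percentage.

Let u = d − w = 3.50. δu = √(δd² + δw²) = √(0.102 + 0.00476) = 0.327, so δu/u = 0.0935.
Q is then a monomial in u, z:
δQ/Q = √((δu/u)² + (2·δz/z)²) = √(0.00875 + 0.00635) = 0.123

12.3%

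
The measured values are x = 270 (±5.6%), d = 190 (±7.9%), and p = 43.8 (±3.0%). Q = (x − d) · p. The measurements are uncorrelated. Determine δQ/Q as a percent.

Let u = x − d = 80.0. δu = √(δx² + δd²) = √(229 + 225) = 21.3, so δu/u = 0.266.
Q is then a monomial in u, p:
δQ/Q = √((δu/u)² + (1·δp/p)²) = √(0.0709 + 0.000900) = 0.268

26.8%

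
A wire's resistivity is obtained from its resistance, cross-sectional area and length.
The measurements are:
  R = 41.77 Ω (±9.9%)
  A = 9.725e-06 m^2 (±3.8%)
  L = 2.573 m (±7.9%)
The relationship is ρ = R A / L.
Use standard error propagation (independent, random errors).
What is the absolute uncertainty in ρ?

2.09e-05 Ω·m

For a monomial ρ ∝ R, A, L^-1, fractional errors add in quadrature:
  (1·δR/R)² = (1×0.0990)² = 0.00980;  (1·δA/A)² = (1×0.0380)² = 0.00144;  (-1·δL/L)² = (-1×0.0790)² = 0.00624
δρ/ρ = √(0.0175) = 0.132
ρ = 0.0001579 Ω·m, so δρ = 0.132 × 0.0001579 = 2.09e-05 Ω·m.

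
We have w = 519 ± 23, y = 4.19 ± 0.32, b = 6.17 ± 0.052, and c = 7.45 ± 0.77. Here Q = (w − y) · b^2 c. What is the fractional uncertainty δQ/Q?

0.114

Let u = w − y = 515. δu = √(δw² + δy²) = √(529 + 0.102) = 23.0, so δu/u = 0.0447.
Q is then a monomial in u, b, c:
δQ/Q = √((δu/u)² + (2·δb/b)² + (1·δc/c)²) = √(0.00200 + 0.000284 + 0.0107) = 0.114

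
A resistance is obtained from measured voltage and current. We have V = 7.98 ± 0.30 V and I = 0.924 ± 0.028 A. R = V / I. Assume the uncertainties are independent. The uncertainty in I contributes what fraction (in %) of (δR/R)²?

(δR/R)² = (1·δV/V)² + (-1·δI/I)²
  V term: (1×0.0376)² = 0.00141
  I term: (-1×0.0303)² = 0.000918
Total = 0.00233. Share from I = 0.000918/0.00233 = 0.394.

39.4%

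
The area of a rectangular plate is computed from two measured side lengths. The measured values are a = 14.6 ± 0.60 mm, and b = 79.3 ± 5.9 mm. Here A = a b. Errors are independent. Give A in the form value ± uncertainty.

Each factor contributes (exponent × relative error)² to (δA/A)²:
  (1·δa/a)² = (1×0.0411)² = 0.00169;  (1·δb/b)² = (1×0.0744)² = 0.00554
δA/A = √(0.00722) = 0.0850
A = 1160 mm^2, so δA = 0.0850 × 1160 = 98.4 mm^2.

1160 ± 98.4 mm^2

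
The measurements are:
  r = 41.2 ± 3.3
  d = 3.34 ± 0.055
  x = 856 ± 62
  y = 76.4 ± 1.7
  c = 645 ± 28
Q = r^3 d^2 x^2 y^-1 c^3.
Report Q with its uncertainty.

(2.01 ± 0.626) × 10^18

Products/powers → add relative errors in quadrature, weighted by exponent:
  (3·δr/r)² = (3×0.0801)² = 0.0577;  (2·δd/d)² = (2×0.0165)² = 0.00108;  (2·δx/x)² = (2×0.0724)² = 0.0210;  (-1·δy/y)² = (-1×0.0223)² = 0.000495;  (3·δc/c)² = (3×0.0434)² = 0.0170
δQ/Q = √(0.0973) = 0.312
Q = 2.01e+18, so δQ = 0.312 × 2.01e+18 = 6.26e+17.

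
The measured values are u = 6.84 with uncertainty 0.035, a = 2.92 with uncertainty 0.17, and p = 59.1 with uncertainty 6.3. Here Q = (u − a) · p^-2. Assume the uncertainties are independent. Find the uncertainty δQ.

Let w = u − a = 3.92. δw = √(δu² + δa²) = √(0.00123 + 0.0289) = 0.174, so δw/w = 0.0443.
Q is then a monomial in w, p:
δQ/Q = √((δw/w)² + (-2·δp/p)²) = √(0.00196 + 0.0455) = 0.218
Q = 0.00112, so δQ = 0.218 × 0.00112 = 0.000244.

0.000244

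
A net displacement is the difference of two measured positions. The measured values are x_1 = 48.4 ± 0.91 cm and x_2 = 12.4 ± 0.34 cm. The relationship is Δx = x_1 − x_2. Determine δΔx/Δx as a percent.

Absolute uncertainties add in quadrature for a linear combination:
  (δx_1)² = 0.828;  (δx_2)² = 0.116
δΔx = √(0.944) = 0.971 cm
Δx = 36.0 cm, so δΔx/Δx = 0.971/36.0 = 0.0270.

2.70%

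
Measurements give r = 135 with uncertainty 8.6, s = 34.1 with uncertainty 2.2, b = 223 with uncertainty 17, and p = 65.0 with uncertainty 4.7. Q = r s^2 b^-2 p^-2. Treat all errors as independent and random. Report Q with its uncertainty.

For a monomial Q ∝ r, s^2, b^-2, p^-2, fractional errors add in quadrature:
  (1·δr/r)² = (1×0.0637)² = 0.00406;  (2·δs/s)² = (2×0.0645)² = 0.0166;  (-2·δb/b)² = (-2×0.0762)² = 0.0232;  (-2·δp/p)² = (-2×0.0723)² = 0.0209
δQ/Q = √(0.0649) = 0.255
Q = 0.000747, so δQ = 0.255 × 0.000747 = 0.000190.

0.000747 ± 0.000190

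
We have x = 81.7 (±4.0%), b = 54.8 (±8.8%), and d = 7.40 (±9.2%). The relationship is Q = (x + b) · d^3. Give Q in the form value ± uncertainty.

Let u = x + b = 136. δu = √(δx² + δb²) = √(10.7 + 23.3) = 5.83, so δu/u = 0.0427.
Q is then a monomial in u, d:
δQ/Q = √((δu/u)² + (3·δd/d)²) = √(0.00182 + 0.0762) = 0.279
Q = 55300, so δQ = 0.279 × 55300 = 15400.

55300 ± 15400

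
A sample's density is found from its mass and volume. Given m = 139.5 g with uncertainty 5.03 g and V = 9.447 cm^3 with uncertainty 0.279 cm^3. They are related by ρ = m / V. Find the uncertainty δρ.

ρ is a product of powers, so relative uncertainties combine in quadrature:
  (1·δm/m)² = (1×0.0361)² = 0.00130;  (-1·δV/V)² = (-1×0.0295)² = 0.000872
δρ/ρ = √(0.00217) = 0.0466
ρ = 14.77 g/cm^3, so δρ = 0.0466 × 14.77 = 0.688 g/cm^3.

0.688 g/cm^3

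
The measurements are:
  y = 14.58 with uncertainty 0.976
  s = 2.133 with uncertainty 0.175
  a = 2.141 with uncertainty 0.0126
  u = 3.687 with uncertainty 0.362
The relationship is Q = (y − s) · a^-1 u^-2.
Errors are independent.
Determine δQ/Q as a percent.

Let w = y − s = 12.45. δw = √(δy² + δs²) = √(0.953 + 0.0306) = 0.992, so δw/w = 0.0797.
Q is then a monomial in w, a, u:
δQ/Q = √((δw/w)² + (-1·δa/a)² + (-2·δu/u)²) = √(0.00635 + 3.46e-05 + 0.0386) = 0.212

21.2%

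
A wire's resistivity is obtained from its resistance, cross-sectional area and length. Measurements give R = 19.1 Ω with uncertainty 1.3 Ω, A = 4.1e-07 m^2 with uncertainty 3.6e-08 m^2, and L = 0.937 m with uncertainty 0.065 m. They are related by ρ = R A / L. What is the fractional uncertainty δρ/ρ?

Relative error in a monomial: (δρ/ρ)² = Σ (nᵢ · δxᵢ/xᵢ)².
  (1·δR/R)² = (1×0.0681)² = 0.00463;  (1·δA/A)² = (1×0.0878)² = 0.00771;  (-1·δL/L)² = (-1×0.0694)² = 0.00481
δρ/ρ = √(0.0172) = 0.131

0.131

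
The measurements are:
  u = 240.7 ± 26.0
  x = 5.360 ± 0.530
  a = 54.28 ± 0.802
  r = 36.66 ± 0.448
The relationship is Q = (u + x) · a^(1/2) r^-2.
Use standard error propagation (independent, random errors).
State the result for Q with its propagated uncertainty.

1.349 ± 0.147

Let w = u + x = 246.1. δw = √(δu² + δx²) = √(676 + 0.281) = 26.0, so δw/w = 0.106.
Q is then a monomial in w, a, r:
δQ/Q = √((δw/w)² + (½·δa/a)² + (-2·δr/r)²) = √(0.0112 + 5.46e-05 + 0.000597) = 0.109
Q = 1.349, so δQ = 0.109 × 1.349 = 0.147.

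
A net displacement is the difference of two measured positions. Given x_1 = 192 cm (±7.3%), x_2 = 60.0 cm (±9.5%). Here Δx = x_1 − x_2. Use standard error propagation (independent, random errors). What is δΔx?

Absolute uncertainties add in quadrature for a linear combination:
  (δx_1)² = 196;  (δx_2)² = 32.5
δΔx = √(229) = 15.1 cm

15.1 cm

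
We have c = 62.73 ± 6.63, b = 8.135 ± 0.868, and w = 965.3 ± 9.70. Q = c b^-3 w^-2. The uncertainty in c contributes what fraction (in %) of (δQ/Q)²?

9.80%

(δQ/Q)² = (1·δc/c)² + (-3·δb/b)² + (-2·δw/w)²
  c term: (1×0.106)² = 0.0112
  b term: (-3×0.107)² = 0.102
  w term: (-2×0.0100)² = 0.000404
Total = 0.114. Share from c = 0.0112/0.114 = 0.0980.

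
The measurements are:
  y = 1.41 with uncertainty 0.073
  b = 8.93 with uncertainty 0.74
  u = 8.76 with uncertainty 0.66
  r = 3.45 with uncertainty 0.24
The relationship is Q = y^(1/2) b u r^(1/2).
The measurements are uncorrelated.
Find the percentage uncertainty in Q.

12.0%

For a monomial Q ∝ y^(1/2), b, u, r^(1/2), fractional errors add in quadrature:
  (½·δy/y)² = (0.5×0.0518)² = 0.000670;  (1·δb/b)² = (1×0.0829)² = 0.00687;  (1·δu/u)² = (1×0.0753)² = 0.00568;  (½·δr/r)² = (0.5×0.0696)² = 0.00121
δQ/Q = √(0.0144) = 0.120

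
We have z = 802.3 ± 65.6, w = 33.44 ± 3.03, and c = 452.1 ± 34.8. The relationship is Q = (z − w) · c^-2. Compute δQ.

0.000662

Let u = z − w = 768.9. δu = √(δz² + δw²) = √(4300 + 9.18) = 65.7, so δu/u = 0.0854.
Q is then a monomial in u, c:
δQ/Q = √((δu/u)² + (-2·δc/c)²) = √(0.00730 + 0.0237) = 0.176
Q = 0.003762, so δQ = 0.176 × 0.003762 = 0.000662.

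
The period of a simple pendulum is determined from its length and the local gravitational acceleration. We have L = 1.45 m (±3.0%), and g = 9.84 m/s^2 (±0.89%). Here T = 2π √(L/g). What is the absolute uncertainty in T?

0.0377 s

Each factor contributes (exponent × relative error)² to (δT/T)²:
  (½·δL/L)² = (0.5×0.0300)² = 0.000225;  (−½·δg/g)² = (-0.5×0.00890)² = 1.98e-05
δT/T = √(0.000245) = 0.0156
T = 2.41 s, so δT = 0.0156 × 2.41 = 0.0377 s.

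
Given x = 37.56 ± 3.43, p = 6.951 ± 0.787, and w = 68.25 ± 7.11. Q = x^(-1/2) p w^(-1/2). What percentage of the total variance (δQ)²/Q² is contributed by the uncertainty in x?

11.8%

(δQ/Q)² = (−½·δx/x)² + (1·δp/p)² + (−½·δw/w)²
  x term: (-0.5×0.0913)² = 0.00208
  p term: (1×0.113)² = 0.0128
  w term: (-0.5×0.104)² = 0.00271
Total = 0.0176. Share from x = 0.00208/0.0176 = 0.118.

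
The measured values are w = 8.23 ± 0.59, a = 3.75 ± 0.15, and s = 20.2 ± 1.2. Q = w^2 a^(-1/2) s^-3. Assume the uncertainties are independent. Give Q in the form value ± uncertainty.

Q is a product of powers, so relative uncertainties combine in quadrature:
  (2·δw/w)² = (2×0.0717)² = 0.0206;  (−½·δa/a)² = (-0.5×0.0400)² = 0.000400;  (-3·δs/s)² = (-3×0.0594)² = 0.0318
δQ/Q = √(0.0527) = 0.230
Q = 0.00424, so δQ = 0.230 × 0.00424 = 0.000974.

0.00424 ± 0.000974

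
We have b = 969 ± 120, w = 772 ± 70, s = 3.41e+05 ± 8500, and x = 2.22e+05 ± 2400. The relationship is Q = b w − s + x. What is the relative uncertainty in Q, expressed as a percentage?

Let p = b·w = 7.48e+05. δp/p = √((1·δb/b)² + (1·δw/w)²) = √(0.0153 + 0.00822) = 0.153, so δp = 1.15e+05.
Q = p − s + x: δQ = √(δp² + δs² + δx²) = √(1.32e+10 + 7.22e+07 + 5.76e+06) = 1.15e+05
Q = 6.29e+05, so δQ/Q = 1.15e+05/6.29e+05 = 0.183.

18.3%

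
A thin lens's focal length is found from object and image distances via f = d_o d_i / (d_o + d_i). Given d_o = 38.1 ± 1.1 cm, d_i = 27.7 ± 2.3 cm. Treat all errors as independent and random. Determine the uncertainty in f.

0.795 cm

∂f/∂d_o = (d_i/(d_o+d_i))² = 0.177;  ∂f/∂d_i = (d_o/(d_o+d_i))² = 0.335
δf = √((∂f/∂d_o · δd_o)² + (∂f/∂d_i · δd_i)²) = √(0.0380 + 0.595) = 0.795 cm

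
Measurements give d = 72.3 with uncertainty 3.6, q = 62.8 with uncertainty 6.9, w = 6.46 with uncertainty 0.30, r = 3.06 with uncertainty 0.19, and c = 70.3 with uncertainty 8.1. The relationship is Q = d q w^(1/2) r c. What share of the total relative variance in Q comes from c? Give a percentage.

41.2%

(δQ/Q)² = (1·δd/d)² + (1·δq/q)² + (½·δw/w)² + (1·δr/r)² + (1·δc/c)²
  d term: (1×0.0498)² = 0.00248
  q term: (1×0.110)² = 0.0121
  w term: (0.5×0.0464)² = 0.000539
  r term: (1×0.0621)² = 0.00386
  c term: (1×0.115)² = 0.0133
Total = 0.0322. Share from c = 0.0133/0.0322 = 0.412.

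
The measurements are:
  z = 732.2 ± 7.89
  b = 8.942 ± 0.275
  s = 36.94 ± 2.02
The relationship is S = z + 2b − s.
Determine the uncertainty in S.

8.16

S is a linear combination, so absolute uncertainties add in quadrature:
  (δz)² = 62.3;  (2·δb)² = 0.303;  (δs)² = 4.08
δS = √(66.6) = 8.16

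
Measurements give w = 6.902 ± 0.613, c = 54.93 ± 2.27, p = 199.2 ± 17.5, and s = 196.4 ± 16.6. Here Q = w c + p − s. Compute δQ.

Let h = w·c = 379.1. δh/h = √((1·δw/w)² + (1·δc/c)²) = √(0.00789 + 0.00171) = 0.0980, so δh = 37.1.
Q = h + p − s: δQ = √(δh² + δp² + δs²) = √(1380 + 306 + 276) = 44.3

44.3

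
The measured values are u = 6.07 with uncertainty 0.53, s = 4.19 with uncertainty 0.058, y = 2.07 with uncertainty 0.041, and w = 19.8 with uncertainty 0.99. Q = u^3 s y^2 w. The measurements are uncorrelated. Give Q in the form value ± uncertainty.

Each factor contributes (exponent × relative error)² to (δQ/Q)²:
  (3·δu/u)² = (3×0.0873)² = 0.0686;  (1·δs/s)² = (1×0.0138)² = 0.000192;  (2·δy/y)² = (2×0.0198)² = 0.00157;  (1·δw/w)² = (1×0.0500)² = 0.00250
δQ/Q = √(0.0729) = 0.270
Q = 79500, so δQ = 0.270 × 79500 = 21500.

79500 ± 21500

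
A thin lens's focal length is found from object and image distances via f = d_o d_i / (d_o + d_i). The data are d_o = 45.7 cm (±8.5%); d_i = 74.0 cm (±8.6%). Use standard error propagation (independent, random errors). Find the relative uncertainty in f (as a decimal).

0.0620

∂f/∂d_o = (d_i/(d_o+d_i))² = 0.382;  ∂f/∂d_i = (d_o/(d_o+d_i))² = 0.146
δf = √((∂f/∂d_o · δd_o)² + (∂f/∂d_i · δd_i)²) = √(2.20 + 0.860) = 1.75 cm
f = 28.3 cm, so δf/f = 1.75/28.3 = 0.0620.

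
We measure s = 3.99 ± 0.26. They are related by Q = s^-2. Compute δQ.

0.00819

Products/powers → add relative errors in quadrature, weighted by exponent:
  (-2·δs/s)² = (-2×0.0652)² = 0.0170
δQ/Q = √(0.0170) = 0.130
Q = 0.0628, so δQ = 0.130 × 0.0628 = 0.00819.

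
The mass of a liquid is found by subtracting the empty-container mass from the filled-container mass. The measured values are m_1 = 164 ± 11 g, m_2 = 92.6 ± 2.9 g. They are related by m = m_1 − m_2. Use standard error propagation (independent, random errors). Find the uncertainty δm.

m is a linear combination, so absolute uncertainties add in quadrature:
  (δm_1)² = 121;  (δm_2)² = 8.41
δm = √(129) = 11.4 g

11.4 g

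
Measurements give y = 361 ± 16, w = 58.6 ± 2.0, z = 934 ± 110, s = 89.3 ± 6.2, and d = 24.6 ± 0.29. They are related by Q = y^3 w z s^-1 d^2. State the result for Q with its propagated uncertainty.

(1.74 ± 0.341) × 10^13

Relative error in a monomial: (δQ/Q)² = Σ (nᵢ · δxᵢ/xᵢ)².
  (3·δy/y)² = (3×0.0443)² = 0.0177;  (1·δw/w)² = (1×0.0341)² = 0.00116;  (1·δz/z)² = (1×0.118)² = 0.0139;  (-1·δs/s)² = (-1×0.0694)² = 0.00482;  (2·δd/d)² = (2×0.0118)² = 0.000556
δQ/Q = √(0.0381) = 0.195
Q = 1.74e+13, so δQ = 0.195 × 1.74e+13 = 3.41e+12.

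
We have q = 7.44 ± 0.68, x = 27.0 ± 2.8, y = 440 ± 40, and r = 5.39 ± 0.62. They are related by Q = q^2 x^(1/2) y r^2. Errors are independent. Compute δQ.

1.15e+06

Products/powers → add relative errors in quadrature, weighted by exponent:
  (2·δq/q)² = (2×0.0914)² = 0.0334;  (½·δx/x)² = (0.5×0.104)² = 0.00269;  (1·δy/y)² = (1×0.0909)² = 0.00826;  (2·δr/r)² = (2×0.115)² = 0.0529
δQ/Q = √(0.0973) = 0.312
Q = 3.68e+06, so δQ = 0.312 × 3.68e+06 = 1.15e+06.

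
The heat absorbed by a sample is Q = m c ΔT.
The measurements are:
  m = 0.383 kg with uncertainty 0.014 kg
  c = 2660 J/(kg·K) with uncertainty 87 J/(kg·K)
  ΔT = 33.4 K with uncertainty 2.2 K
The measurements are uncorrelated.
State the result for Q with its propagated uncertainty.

Each factor contributes (exponent × relative error)² to (δQ/Q)²:
  (1·δm/m)² = (1×0.0366)² = 0.00134;  (1·δc/c)² = (1×0.0327)² = 0.00107;  (1·δΔT/ΔT)² = (1×0.0659)² = 0.00434
δQ/Q = √(0.00674) = 0.0821
Q = 34000 J, so δQ = 0.0821 × 34000 = 2790 J.

34000 ± 2790 J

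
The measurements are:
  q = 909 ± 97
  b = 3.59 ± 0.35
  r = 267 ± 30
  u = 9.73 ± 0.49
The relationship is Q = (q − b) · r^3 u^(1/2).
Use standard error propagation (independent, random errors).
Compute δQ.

1.91e+10

Let w = q − b = 905. δw = √(δq² + δb²) = √(9410 + 0.122) = 97.0, so δw/w = 0.107.
Q is then a monomial in w, r, u:
δQ/Q = √((δw/w)² + (3·δr/r)² + (½·δu/u)²) = √(0.0115 + 0.114 + 0.000634) = 0.355
Q = 5.38e+10, so δQ = 0.355 × 5.38e+10 = 1.91e+10.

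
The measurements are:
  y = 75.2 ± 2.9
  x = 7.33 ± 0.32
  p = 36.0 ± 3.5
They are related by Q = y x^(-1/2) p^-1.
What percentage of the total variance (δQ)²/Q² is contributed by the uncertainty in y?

13.0%

(δQ/Q)² = (1·δy/y)² + (−½·δx/x)² + (-1·δp/p)²
  y term: (1×0.0386)² = 0.00149
  x term: (-0.5×0.0437)² = 0.000476
  p term: (-1×0.0972)² = 0.00945
Total = 0.0114. Share from y = 0.00149/0.0114 = 0.130.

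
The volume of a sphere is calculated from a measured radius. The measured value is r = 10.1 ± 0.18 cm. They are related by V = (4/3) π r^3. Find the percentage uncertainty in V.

5.35%

V ∝ r^3, so δV/V = |3| · δr/r = 3 × 0.0178 = 0.0535.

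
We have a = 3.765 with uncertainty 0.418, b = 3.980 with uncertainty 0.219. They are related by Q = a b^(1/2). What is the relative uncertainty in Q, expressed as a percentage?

Each factor contributes (exponent × relative error)² to (δQ/Q)²:
  (1·δa/a)² = (1×0.111)² = 0.0123;  (½·δb/b)² = (0.5×0.0550)² = 0.000757
δQ/Q = √(0.0131) = 0.114

11.4%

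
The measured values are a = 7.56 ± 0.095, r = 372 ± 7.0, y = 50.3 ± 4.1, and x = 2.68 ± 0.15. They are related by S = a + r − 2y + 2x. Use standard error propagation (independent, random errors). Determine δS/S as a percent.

3.79%

Each term contributes (cᵢ δxᵢ)² to (δS)²:
  (δa)² = 0.00903;  (δr)² = 49.0;  (2·δy)² = 67.2;  (2·δx)² = 0.0900
δS = √(116) = 10.8
S = 284, so δS/S = 10.8/284 = 0.0379.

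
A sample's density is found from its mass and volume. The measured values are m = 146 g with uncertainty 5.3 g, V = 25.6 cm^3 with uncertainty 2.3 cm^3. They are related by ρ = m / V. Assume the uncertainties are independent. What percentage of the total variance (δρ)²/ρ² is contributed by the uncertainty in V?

86.0%

(δρ/ρ)² = (1·δm/m)² + (-1·δV/V)²
  m term: (1×0.0363)² = 0.00132
  V term: (-1×0.0898)² = 0.00807
Total = 0.00939. Share from V = 0.00807/0.00939 = 0.860.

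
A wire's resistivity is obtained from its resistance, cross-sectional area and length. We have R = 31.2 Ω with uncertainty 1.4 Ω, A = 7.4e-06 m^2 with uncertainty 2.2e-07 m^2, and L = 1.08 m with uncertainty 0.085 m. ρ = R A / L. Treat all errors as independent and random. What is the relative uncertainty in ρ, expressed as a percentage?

ρ is a product of powers, so relative uncertainties combine in quadrature:
  (1·δR/R)² = (1×0.0449)² = 0.00201;  (1·δA/A)² = (1×0.0297)² = 0.000884;  (-1·δL/L)² = (-1×0.0787)² = 0.00619
δρ/ρ = √(0.00909) = 0.0953

9.53%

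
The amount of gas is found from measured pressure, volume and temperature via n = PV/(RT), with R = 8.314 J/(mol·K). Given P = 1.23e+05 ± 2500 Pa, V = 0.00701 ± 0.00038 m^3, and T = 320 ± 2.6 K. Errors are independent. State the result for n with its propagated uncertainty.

0.324 ± 0.0189 mol

n is a product of powers, so relative uncertainties combine in quadrature:
  (1·δP/P)² = (1×0.0203)² = 0.000413;  (1·δV/V)² = (1×0.0542)² = 0.00294;  (-1·δT/T)² = (-1×0.00813)² = 6.6e-05
δn/n = √(0.00342) = 0.0585
n = 0.324 mol, so δn = 0.0585 × 0.324 = 0.0189 mol.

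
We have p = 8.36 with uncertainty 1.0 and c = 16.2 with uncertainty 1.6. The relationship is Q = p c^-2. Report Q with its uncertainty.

0.0319 ± 0.00736

For a monomial Q ∝ p, c^-2, fractional errors add in quadrature:
  (1·δp/p)² = (1×0.120)² = 0.0143;  (-2·δc/c)² = (-2×0.0988)² = 0.0390
δQ/Q = √(0.0533) = 0.231
Q = 0.0319, so δQ = 0.231 × 0.0319 = 0.00736.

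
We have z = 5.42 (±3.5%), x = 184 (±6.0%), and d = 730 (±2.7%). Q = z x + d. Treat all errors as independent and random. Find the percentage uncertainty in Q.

4.17%

Let p = z·x = 997. δp/p = √((1·δz/z)² + (1·δx/x)²) = √(0.00123 + 0.00360) = 0.0695, so δp = 69.3.
Q = p + d: δQ = √(δp² + δd²) = √(4800 + 388) = 72.0
Q = 1730, so δQ/Q = 72.0/1730 = 0.0417.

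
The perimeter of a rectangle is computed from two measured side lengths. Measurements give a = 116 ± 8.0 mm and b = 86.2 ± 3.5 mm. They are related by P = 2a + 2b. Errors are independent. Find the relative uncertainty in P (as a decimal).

0.0432

P is a linear combination, so absolute uncertainties add in quadrature:
  (2·δa)² = 256;  (2·δb)² = 49.0
δP = √(305) = 17.5 mm
P = 404 mm, so δP/P = 17.5/404 = 0.0432.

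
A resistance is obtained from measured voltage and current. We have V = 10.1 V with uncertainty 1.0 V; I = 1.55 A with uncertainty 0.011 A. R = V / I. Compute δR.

For a monomial R ∝ V, I^-1, fractional errors add in quadrature:
  (1·δV/V)² = (1×0.0990)² = 0.00980;  (-1·δI/I)² = (-1×0.00710)² = 5.04e-05
δR/R = √(0.00985) = 0.0993
R = 6.52 Ω, so δR = 0.0993 × 6.52 = 0.647 Ω.

0.647 Ω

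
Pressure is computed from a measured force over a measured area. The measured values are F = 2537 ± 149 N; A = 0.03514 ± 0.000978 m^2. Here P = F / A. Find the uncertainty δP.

Since P is a product/quotient, work with relative uncertainties:
  (1·δF/F)² = (1×0.0587)² = 0.00345;  (-1·δA/A)² = (-1×0.0278)² = 0.000775
δP/P = √(0.00422) = 0.0650
P = 72200 Pa, so δP = 0.0650 × 72200 = 4690 Pa.

4690 Pa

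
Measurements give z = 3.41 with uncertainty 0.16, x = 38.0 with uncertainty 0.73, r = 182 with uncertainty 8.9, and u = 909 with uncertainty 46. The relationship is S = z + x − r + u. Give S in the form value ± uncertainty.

768 ± 46.9

Each term contributes (cᵢ δxᵢ)² to (δS)²:
  (δz)² = 0.0256;  (δx)² = 0.533;  (δr)² = 79.2;  (δu)² = 2120
δS = √(2200) = 46.9
S = 768.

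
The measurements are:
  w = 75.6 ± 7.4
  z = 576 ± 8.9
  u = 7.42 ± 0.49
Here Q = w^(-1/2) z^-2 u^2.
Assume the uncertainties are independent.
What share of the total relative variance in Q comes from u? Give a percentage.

83.9%

(δQ/Q)² = (−½·δw/w)² + (-2·δz/z)² + (2·δu/u)²
  w term: (-0.5×0.0979)² = 0.00240
  z term: (-2×0.0155)² = 0.000955
  u term: (2×0.0660)² = 0.0174
Total = 0.0208. Share from u = 0.0174/0.0208 = 0.839.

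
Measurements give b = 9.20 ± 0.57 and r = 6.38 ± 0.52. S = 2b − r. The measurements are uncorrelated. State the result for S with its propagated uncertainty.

12.0 ± 1.25

Each term contributes (cᵢ δxᵢ)² to (δS)²:
  (2·δb)² = 1.30;  (δr)² = 0.270
δS = √(1.57) = 1.25
S = 12.0.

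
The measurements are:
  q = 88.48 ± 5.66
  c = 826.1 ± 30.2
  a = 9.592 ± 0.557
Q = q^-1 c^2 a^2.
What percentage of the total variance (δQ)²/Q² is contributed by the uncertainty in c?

23.3%

(δQ/Q)² = (-1·δq/q)² + (2·δc/c)² + (2·δa/a)²
  q term: (-1×0.0640)² = 0.00409
  c term: (2×0.0366)² = 0.00535
  a term: (2×0.0581)² = 0.0135
Total = 0.0229. Share from c = 0.00535/0.0229 = 0.233.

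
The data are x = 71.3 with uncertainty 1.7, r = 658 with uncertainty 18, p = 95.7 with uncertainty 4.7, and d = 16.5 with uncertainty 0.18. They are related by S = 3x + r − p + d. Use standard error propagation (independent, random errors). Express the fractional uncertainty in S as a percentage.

2.43%

Each term contributes (cᵢ δxᵢ)² to (δS)²:
  (3·δx)² = 26.0;  (δr)² = 324;  (δp)² = 22.1;  (δd)² = 0.0324
δS = √(372) = 19.3
S = 793, so δS/S = 19.3/793 = 0.0243.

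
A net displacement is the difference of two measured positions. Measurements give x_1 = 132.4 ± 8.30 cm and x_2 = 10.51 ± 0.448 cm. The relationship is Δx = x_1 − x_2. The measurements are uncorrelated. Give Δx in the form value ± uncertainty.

121.9 ± 8.31 cm

Each term contributes (cᵢ δxᵢ)² to (δΔx)²:
  (δx_1)² = 68.9;  (δx_2)² = 0.201
δΔx = √(69.1) = 8.31 cm
Δx = 121.9 cm.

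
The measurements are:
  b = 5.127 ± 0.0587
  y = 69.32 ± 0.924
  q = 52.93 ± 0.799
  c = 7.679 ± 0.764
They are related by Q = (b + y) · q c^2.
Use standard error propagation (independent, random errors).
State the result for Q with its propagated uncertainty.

Let u = b + y = 74.45. δu = √(δb² + δy²) = √(0.00345 + 0.854) = 0.926, so δu/u = 0.0124.
Q is then a monomial in u, q, c:
δQ/Q = √((δu/u)² + (1·δq/q)² + (2·δc/c)²) = √(0.000155 + 0.000228 + 0.0396) = 0.200
Q = 232400, so δQ = 0.200 × 232400 = 46500.

232400 ± 46500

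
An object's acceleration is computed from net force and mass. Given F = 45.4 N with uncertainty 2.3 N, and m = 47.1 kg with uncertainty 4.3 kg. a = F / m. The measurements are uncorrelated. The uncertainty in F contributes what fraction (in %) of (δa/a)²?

23.5%

(δa/a)² = (1·δF/F)² + (-1·δm/m)²
  F term: (1×0.0507)² = 0.00257
  m term: (-1×0.0913)² = 0.00833
Total = 0.0109. Share from F = 0.00257/0.0109 = 0.235.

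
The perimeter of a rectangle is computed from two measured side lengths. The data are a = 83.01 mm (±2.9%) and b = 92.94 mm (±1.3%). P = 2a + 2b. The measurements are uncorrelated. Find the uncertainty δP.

5.39 mm

P is a linear combination, so absolute uncertainties add in quadrature:
  (2·δa)² = 23.2;  (2·δb)² = 5.84
δP = √(29.0) = 5.39 mm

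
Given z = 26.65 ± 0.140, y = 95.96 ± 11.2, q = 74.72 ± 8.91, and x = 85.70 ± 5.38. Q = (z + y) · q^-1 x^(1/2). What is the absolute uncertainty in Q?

2.33

Let u = z + y = 122.6. δu = √(δz² + δy²) = √(0.0196 + 125) = 11.2, so δu/u = 0.0914.
Q is then a monomial in u, q, x:
δQ/Q = √((δu/u)² + (-1·δq/q)² + (½·δx/x)²) = √(0.00835 + 0.0142 + 0.000985) = 0.153
Q = 15.19, so δQ = 0.153 × 15.19 = 2.33.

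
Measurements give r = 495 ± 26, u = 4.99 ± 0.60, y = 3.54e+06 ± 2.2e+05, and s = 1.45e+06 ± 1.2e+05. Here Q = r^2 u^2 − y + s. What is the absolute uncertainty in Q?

Let p = r^2·u^2 = 6.1e+06. δp/p = √((2·δr/r)² + (2·δu/u)²) = √(0.0110 + 0.0578) = 0.262, so δp = 1.6e+06.
Q = p − y + s: δQ = √(δp² + δy² + δs²) = √(2.56e+12 + 4.84e+10 + 1.44e+10) = 1.62e+06

1.62e+06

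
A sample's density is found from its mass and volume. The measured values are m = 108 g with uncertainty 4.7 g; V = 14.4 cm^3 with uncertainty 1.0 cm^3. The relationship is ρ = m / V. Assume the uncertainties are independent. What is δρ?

0.615 g/cm^3

Relative error in a monomial: (δρ/ρ)² = Σ (nᵢ · δxᵢ/xᵢ)².
  (1·δm/m)² = (1×0.0435)² = 0.00189;  (-1·δV/V)² = (-1×0.0694)² = 0.00482
δρ/ρ = √(0.00672) = 0.0820
ρ = 7.50 g/cm^3, so δρ = 0.0820 × 7.50 = 0.615 g/cm^3.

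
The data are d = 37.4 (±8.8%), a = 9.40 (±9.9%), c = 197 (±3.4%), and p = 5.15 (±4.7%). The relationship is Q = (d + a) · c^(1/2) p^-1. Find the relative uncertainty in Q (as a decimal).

Let u = d + a = 46.8. δu = √(δd² + δa²) = √(10.8 + 0.866) = 3.42, so δu/u = 0.0731.
Q is then a monomial in u, c, p:
δQ/Q = √((δu/u)² + (½·δc/c)² + (-1·δp/p)²) = √(0.00534 + 0.000289 + 0.00221) = 0.0885

0.0885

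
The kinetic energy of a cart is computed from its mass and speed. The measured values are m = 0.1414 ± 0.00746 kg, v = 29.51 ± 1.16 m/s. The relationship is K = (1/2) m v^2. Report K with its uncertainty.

61.57 ± 5.83 J

For a monomial K ∝ m, v^2, fractional errors add in quadrature:
  (1·δm/m)² = (1×0.0528)² = 0.00278;  (2·δv/v)² = (2×0.0393)² = 0.00618
δK/K = √(0.00896) = 0.0947
K = 61.57 J, so δK = 0.0947 × 61.57 = 5.83 J.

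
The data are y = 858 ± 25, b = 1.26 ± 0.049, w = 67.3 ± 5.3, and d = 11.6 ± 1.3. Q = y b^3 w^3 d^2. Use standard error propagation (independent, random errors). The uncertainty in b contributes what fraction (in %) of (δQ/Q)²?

(δQ/Q)² = (1·δy/y)² + (3·δb/b)² + (3·δw/w)² + (2·δd/d)²
  y term: (1×0.0291)² = 0.000849
  b term: (3×0.0389)² = 0.0136
  w term: (3×0.0788)² = 0.0558
  d term: (2×0.112)² = 0.0502
Total = 0.121. Share from b = 0.0136/0.121 = 0.113.

11.3%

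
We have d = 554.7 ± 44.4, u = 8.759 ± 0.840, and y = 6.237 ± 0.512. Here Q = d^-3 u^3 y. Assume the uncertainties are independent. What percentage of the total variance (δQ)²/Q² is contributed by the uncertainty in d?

(δQ/Q)² = (-3·δd/d)² + (3·δu/u)² + (1·δy/y)²
  d term: (-3×0.0800)² = 0.0577
  u term: (3×0.0959)² = 0.0828
  y term: (1×0.0821)² = 0.00674
Total = 0.147. Share from d = 0.0577/0.147 = 0.392.

39.2%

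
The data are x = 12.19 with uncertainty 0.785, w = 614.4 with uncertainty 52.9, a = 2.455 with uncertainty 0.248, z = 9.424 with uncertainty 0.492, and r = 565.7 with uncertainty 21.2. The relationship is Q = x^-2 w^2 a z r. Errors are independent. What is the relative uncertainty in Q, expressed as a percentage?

24.6%

Since Q is a product/quotient, work with relative uncertainties:
  (-2·δx/x)² = (-2×0.0644)² = 0.0166;  (2·δw/w)² = (2×0.0861)² = 0.0297;  (1·δa/a)² = (1×0.101)² = 0.0102;  (1·δz/z)² = (1×0.0522)² = 0.00273;  (1·δr/r)² = (1×0.0375)² = 0.00140
δQ/Q = √(0.0606) = 0.246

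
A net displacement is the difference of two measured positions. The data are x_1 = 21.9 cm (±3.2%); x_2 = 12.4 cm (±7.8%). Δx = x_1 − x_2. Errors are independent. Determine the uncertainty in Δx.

1.19 cm

Absolute uncertainties add in quadrature for a linear combination:
  (δx_1)² = 0.491;  (δx_2)² = 0.935
δΔx = √(1.43) = 1.19 cm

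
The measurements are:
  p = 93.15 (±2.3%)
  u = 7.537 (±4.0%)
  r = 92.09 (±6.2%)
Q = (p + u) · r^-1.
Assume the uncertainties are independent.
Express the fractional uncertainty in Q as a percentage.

6.56%

Let w = p + u = 100.7. δw = √(δp² + δu²) = √(4.59 + 0.0909) = 2.16, so δw/w = 0.0215.
Q is then a monomial in w, r:
δQ/Q = √((δw/w)² + (-1·δr/r)²) = √(0.000462 + 0.00384) = 0.0656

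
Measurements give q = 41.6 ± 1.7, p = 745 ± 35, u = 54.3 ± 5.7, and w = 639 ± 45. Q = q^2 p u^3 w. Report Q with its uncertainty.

(1.32 ± 0.443) × 10^14

For a monomial Q ∝ q^2, p, u^3, w, fractional errors add in quadrature:
  (2·δq/q)² = (2×0.0409)² = 0.00668;  (1·δp/p)² = (1×0.0470)² = 0.00221;  (3·δu/u)² = (3×0.105)² = 0.0992;  (1·δw/w)² = (1×0.0704)² = 0.00496
δQ/Q = √(0.113) = 0.336
Q = 1.32e+14, so δQ = 0.336 × 1.32e+14 = 4.43e+13.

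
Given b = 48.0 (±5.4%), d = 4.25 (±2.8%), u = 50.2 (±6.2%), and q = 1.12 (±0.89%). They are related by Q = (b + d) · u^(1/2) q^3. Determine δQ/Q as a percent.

Let w = b + d = 52.2. δw = √(δb² + δd²) = √(6.72 + 0.0142) = 2.59, so δw/w = 0.0497.
Q is then a monomial in w, u, q:
δQ/Q = √((δw/w)² + (½·δu/u)² + (3·δq/q)²) = √(0.00247 + 0.000961 + 0.000713) = 0.0643

6.43%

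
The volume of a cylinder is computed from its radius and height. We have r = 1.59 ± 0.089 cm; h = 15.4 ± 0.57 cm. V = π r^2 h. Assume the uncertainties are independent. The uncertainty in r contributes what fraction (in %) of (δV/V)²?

(δV/V)² = (2·δr/r)² + (1·δh/h)²
  r term: (2×0.0560)² = 0.0125
  h term: (1×0.0370)² = 0.00137
Total = 0.0139. Share from r = 0.0125/0.0139 = 0.901.

90.1%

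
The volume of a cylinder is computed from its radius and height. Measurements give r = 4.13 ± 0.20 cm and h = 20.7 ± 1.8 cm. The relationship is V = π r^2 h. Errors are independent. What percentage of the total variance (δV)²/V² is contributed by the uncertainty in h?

(δV/V)² = (2·δr/r)² + (1·δh/h)²
  r term: (2×0.0484)² = 0.00938
  h term: (1×0.0870)² = 0.00756
Total = 0.0169. Share from h = 0.00756/0.0169 = 0.446.

44.6%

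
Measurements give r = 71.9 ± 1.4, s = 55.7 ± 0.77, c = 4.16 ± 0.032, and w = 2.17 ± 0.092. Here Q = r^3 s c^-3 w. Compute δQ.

48100

For a monomial Q ∝ r^3, s, c^-3, w, fractional errors add in quadrature:
  (3·δr/r)² = (3×0.0195)² = 0.00341;  (1·δs/s)² = (1×0.0138)² = 0.000191;  (-3·δc/c)² = (-3×0.00769)² = 0.000533;  (1·δw/w)² = (1×0.0424)² = 0.00180
δQ/Q = √(0.00593) = 0.0770
Q = 6.24e+05, so δQ = 0.0770 × 6.24e+05 = 48100.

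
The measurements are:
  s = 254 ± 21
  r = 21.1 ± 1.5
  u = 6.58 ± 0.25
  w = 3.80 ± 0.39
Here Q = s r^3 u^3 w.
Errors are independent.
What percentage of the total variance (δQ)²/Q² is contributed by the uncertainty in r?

(δQ/Q)² = (1·δs/s)² + (3·δr/r)² + (3·δu/u)² + (1·δw/w)²
  s term: (1×0.0827)² = 0.00684
  r term: (3×0.0711)² = 0.0455
  u term: (3×0.0380)² = 0.0130
  w term: (1×0.103)² = 0.0105
Total = 0.0758. Share from r = 0.0455/0.0758 = 0.600.

60.0%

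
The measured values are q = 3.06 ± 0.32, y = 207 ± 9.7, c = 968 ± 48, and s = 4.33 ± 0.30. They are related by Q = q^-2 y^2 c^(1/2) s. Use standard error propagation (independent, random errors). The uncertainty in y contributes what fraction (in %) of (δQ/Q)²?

(δQ/Q)² = (-2·δq/q)² + (2·δy/y)² + (½·δc/c)² + (1·δs/s)²
  q term: (-2×0.105)² = 0.0437
  y term: (2×0.0469)² = 0.00878
  c term: (0.5×0.0496)² = 0.000615
  s term: (1×0.0693)² = 0.00480
Total = 0.0579. Share from y = 0.00878/0.0579 = 0.152.

15.2%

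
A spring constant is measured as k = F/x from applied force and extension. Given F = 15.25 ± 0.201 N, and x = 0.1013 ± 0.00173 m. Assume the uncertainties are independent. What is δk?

3.25 N/m

k is a product of powers, so relative uncertainties combine in quadrature:
  (1·δF/F)² = (1×0.0132)² = 0.000174;  (-1·δx/x)² = (-1×0.0171)² = 0.000292
δk/k = √(0.000465) = 0.0216
k = 150.5 N/m, so δk = 0.0216 × 150.5 = 3.25 N/m.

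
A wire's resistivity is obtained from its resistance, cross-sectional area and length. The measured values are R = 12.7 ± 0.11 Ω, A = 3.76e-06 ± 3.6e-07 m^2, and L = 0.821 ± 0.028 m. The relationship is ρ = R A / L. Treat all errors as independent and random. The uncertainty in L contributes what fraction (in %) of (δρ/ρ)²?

11.2%

(δρ/ρ)² = (1·δR/R)² + (1·δA/A)² + (-1·δL/L)²
  R term: (1×0.00866)² = 7.5e-05
  A term: (1×0.0957)² = 0.00917
  L term: (-1×0.0341)² = 0.00116
Total = 0.0104. Share from L = 0.00116/0.0104 = 0.112.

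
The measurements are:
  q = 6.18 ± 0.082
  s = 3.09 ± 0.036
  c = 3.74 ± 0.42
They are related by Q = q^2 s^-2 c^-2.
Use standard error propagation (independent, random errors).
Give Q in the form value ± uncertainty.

Each factor contributes (exponent × relative error)² to (δQ/Q)²:
  (2·δq/q)² = (2×0.0133)² = 0.000704;  (-2·δs/s)² = (-2×0.0117)² = 0.000543;  (-2·δc/c)² = (-2×0.112)² = 0.0504
δQ/Q = √(0.0517) = 0.227
Q = 0.286, so δQ = 0.227 × 0.286 = 0.0650.

0.286 ± 0.0650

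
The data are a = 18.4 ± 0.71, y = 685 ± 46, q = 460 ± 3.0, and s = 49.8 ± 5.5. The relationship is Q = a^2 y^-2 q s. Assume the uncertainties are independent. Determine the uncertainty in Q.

3.15

Since Q is a product/quotient, work with relative uncertainties:
  (2·δa/a)² = (2×0.0386)² = 0.00596;  (-2·δy/y)² = (-2×0.0672)² = 0.0180;  (1·δq/q)² = (1×0.00652)² = 4.25e-05;  (1·δs/s)² = (1×0.110)² = 0.0122
δQ/Q = √(0.0362) = 0.190
Q = 16.5, so δQ = 0.190 × 16.5 = 3.15.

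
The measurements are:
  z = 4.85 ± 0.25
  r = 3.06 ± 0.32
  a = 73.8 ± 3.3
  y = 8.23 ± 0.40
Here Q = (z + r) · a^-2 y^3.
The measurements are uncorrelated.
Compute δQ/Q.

Let u = z + r = 7.91. δu = √(δz² + δr²) = √(0.0625 + 0.102) = 0.406, so δu/u = 0.0513.
Q is then a monomial in u, a, y:
δQ/Q = √((δu/u)² + (-2·δa/a)² + (3·δy/y)²) = √(0.00264 + 0.00800 + 0.0213) = 0.179

0.179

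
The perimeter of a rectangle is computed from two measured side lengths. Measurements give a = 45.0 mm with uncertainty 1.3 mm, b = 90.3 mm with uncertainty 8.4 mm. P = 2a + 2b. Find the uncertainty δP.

P is a linear combination, so absolute uncertainties add in quadrature:
  (2·δa)² = 6.76;  (2·δb)² = 282
δP = √(289) = 17.0 mm

17.0 mm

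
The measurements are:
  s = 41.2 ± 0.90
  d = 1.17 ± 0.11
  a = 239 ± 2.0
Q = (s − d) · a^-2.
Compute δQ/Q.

0.0282

Let u = s − d = 40.0. δu = √(δs² + δd²) = √(0.810 + 0.0121) = 0.907, so δu/u = 0.0227.
Q is then a monomial in u, a:
δQ/Q = √((δu/u)² + (-2·δa/a)²) = √(0.000513 + 0.000280) = 0.0282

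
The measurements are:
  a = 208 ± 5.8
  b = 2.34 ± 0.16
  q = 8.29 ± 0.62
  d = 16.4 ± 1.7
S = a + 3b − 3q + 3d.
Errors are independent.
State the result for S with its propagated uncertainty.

Each term contributes (cᵢ δxᵢ)² to (δS)²:
  (δa)² = 33.6;  (3·δb)² = 0.230;  (3·δq)² = 3.46;  (3·δd)² = 26.0
δS = √(63.3) = 7.96
S = 239.

239 ± 7.96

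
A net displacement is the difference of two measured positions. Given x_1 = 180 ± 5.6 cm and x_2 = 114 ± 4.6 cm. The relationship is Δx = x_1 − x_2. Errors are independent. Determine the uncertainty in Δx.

Absolute uncertainties add in quadrature for a linear combination:
  (δx_1)² = 31.4;  (δx_2)² = 21.2
δΔx = √(52.5) = 7.25 cm

7.25 cm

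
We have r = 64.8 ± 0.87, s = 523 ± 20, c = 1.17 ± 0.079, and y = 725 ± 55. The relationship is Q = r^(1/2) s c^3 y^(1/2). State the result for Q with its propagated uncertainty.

(1.82 ± 0.381) × 10^5

Q is a product of powers, so relative uncertainties combine in quadrature:
  (½·δr/r)² = (0.5×0.0134)² = 4.51e-05;  (1·δs/s)² = (1×0.0382)² = 0.00146;  (3·δc/c)² = (3×0.0675)² = 0.0410;  (½·δy/y)² = (0.5×0.0759)² = 0.00144
δQ/Q = √(0.0440) = 0.210
Q = 1.82e+05, so δQ = 0.210 × 1.82e+05 = 38100.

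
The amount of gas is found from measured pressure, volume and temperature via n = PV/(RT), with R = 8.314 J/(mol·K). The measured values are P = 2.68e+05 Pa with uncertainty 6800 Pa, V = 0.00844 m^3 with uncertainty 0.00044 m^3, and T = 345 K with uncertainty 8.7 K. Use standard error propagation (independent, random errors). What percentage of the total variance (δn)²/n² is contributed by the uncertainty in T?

15.9%

(δn/n)² = (1·δP/P)² + (1·δV/V)² + (-1·δT/T)²
  P term: (1×0.0254)² = 0.000644
  V term: (1×0.0521)² = 0.00272
  T term: (-1×0.0252)² = 0.000636
Total = 0.00400. Share from T = 0.000636/0.00400 = 0.159.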